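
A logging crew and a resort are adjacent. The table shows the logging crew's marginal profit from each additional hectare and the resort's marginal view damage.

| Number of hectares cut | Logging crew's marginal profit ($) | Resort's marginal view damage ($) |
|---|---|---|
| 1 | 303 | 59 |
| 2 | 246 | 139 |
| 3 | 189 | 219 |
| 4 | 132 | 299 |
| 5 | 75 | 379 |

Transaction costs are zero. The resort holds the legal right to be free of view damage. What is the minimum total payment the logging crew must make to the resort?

Efficient level: marginal profit ≥ marginal view damage through level 2, so k* = 2.
With the resort holding the right, the logging crew must at least compensate total damage at k*: 59 + 139 = 198.

$198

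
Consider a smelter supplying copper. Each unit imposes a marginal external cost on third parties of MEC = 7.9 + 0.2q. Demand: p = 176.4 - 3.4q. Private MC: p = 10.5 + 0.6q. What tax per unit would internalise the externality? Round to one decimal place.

Social marginal cost = private MC + MEC = 18.4 + 0.8q.
Set SMC = demand: 18.4 + 0.8q = 176.4 - 3.4q → q* = 37.6190.
The Pigouvian tax equals MEC at q*: 7.9 + 0.2×37.6190 = 15.4238.

tax = 15.4 per unit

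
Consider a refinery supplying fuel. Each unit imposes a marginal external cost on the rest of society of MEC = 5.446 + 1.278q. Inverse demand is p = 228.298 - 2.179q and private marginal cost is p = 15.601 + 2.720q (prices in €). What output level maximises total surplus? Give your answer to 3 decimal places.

q* = 33.552

Social marginal cost = private MC + MEC = 21.047 + 3.998q.
Set SMC = demand: 21.047 + 3.998q = 228.298 - 2.179q → q* = 33.5520.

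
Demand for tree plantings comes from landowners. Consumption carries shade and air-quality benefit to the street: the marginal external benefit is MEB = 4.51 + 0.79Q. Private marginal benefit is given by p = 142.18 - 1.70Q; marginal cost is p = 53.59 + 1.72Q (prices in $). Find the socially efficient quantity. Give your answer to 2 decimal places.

Social marginal benefit = demand + MEB = 146.69 - 0.91Q.
Set SMB = MC: 146.69 - 0.91Q = 53.59 + 1.72Q → Q* = 35.3992.

Q* = 35.40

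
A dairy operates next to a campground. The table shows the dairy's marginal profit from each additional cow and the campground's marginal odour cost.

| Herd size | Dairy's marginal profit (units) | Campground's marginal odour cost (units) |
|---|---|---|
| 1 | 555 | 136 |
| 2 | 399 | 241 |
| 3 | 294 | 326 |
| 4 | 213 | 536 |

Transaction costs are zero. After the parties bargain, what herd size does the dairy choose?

2

Bargaining reaches the level where marginal profit last exceeds marginal odour cost.
That holds through level 2 (399 ≥ 241) but not at 3 (294 < 326).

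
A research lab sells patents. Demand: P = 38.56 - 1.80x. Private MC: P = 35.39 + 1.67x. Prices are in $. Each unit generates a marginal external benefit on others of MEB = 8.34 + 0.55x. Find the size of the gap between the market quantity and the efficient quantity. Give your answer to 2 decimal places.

Market equilibrium (private): 35.39 + 1.67x = 38.56 - 1.80x → x_m = 0.9135.
Social marginal cost = private MC − MEB = 27.05 + 1.12x.
Set SMC = demand: 27.05 + 1.12x = 38.56 - 1.80x → x* = 3.9418.
Gap = |0.9135 − 3.9418| = 3.0283.

3.03 units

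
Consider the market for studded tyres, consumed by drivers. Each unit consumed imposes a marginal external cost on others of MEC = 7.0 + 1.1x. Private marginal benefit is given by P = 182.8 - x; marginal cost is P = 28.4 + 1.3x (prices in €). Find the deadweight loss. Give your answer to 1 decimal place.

DWL = €961.1

Market equilibrium (private): 28.4 + 1.3x = 182.8 - x → x_m = 67.1304.
Social marginal benefit = demand − MEC = 175.8 - 2.1x.
Set SMB = MC: 175.8 - 2.1x = 28.4 + 1.3x → x* = 43.3529.
The welfare-loss triangle has base |x_m − x*| and height MEC(x_m) (the vertical gap between SMB and MC is zero at x* and MEC at x_m).
DWL = ½ × 23.7775 × 80.8435 = 961.1282.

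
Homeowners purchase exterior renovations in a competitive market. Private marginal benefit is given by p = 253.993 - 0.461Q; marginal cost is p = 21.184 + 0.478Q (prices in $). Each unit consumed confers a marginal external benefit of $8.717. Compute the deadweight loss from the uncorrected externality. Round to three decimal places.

Market equilibrium (private): 21.184 + 0.478Q = 253.993 - 0.461Q → Q_m = 247.9329.
Social marginal benefit = demand + MEB = 262.710 - 0.461Q.
Set SMB = MC: 262.710 - 0.461Q = 21.184 + 0.478Q → Q* = 257.2162.
Between Q* and Q_m the wedge SMB − MC runs linearly from 0 to MEB(Q_m), so the loss is a triangle.
DWL = ½ × 9.2833 × 8.7170 = 40.4613.

DWL = $40.461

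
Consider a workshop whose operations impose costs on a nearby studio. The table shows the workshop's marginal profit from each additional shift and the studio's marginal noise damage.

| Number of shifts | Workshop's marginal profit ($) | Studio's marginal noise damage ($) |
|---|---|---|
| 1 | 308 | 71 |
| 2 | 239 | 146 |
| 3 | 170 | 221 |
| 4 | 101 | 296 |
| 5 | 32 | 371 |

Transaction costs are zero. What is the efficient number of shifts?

2

Bargaining reaches the level where marginal profit last exceeds marginal noise damage.
That holds through level 2 (239 ≥ 146) but not at 3 (170 < 221).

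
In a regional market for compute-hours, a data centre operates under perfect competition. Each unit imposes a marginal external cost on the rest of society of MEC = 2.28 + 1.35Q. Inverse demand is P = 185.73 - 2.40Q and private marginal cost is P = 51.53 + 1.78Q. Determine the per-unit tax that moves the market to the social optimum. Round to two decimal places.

tax = 34.48 per unit

Social marginal cost = private MC + MEC = 53.81 + 3.13Q.
Set SMC = demand: 53.81 + 3.13Q = 185.73 - 2.40Q → Q* = 23.8553.
The Pigouvian tax equals MEC at Q*: 2.28 + 1.35×23.8553 = 34.4847.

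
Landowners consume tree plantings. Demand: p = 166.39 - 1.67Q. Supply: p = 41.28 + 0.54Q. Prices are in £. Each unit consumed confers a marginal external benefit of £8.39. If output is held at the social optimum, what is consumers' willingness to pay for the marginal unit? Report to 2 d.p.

P = £65.51

Social marginal benefit = demand + MEB = 174.78 - 1.67Q.
Set SMB = MC: 174.78 - 1.67Q = 41.28 + 0.54Q → Q* = 60.4072.
Consumer price on the demand curve at Q*: 166.39 − 1.67×60.4072 = 65.5100.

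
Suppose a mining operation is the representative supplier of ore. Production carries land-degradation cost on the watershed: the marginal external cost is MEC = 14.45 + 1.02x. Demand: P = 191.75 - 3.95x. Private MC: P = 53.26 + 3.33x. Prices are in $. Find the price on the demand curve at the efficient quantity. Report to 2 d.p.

P = $132.72

Social marginal cost = private MC + MEC = 67.71 + 4.35x.
Set SMC = demand: 67.71 + 4.35x = 191.75 - 3.95x → x* = 14.9446.
Consumer price on the demand curve at x*: 191.75 − 3.95×14.9446 = 132.7188.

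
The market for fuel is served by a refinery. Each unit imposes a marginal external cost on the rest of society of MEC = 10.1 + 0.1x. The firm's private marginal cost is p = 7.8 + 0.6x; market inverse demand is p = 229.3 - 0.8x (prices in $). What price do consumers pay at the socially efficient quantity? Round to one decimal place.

Social marginal cost = private MC + MEC = 17.9 + 0.7x.
Set SMC = demand: 17.9 + 0.7x = 229.3 - 0.8x → x* = 140.9333.
Consumer price on the demand curve at x*: 229.3 − 0.8×140.9333 = 116.5534.

P = $116.6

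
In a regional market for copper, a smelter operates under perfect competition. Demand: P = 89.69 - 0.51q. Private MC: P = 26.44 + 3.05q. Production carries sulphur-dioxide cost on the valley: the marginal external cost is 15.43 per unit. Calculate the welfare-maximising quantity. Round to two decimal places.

q* = 13.43

Social marginal cost = private MC + MEC = 41.87 + 3.05q.
Set SMC = demand: 41.87 + 3.05q = 89.69 - 0.51q → q* = 13.4326.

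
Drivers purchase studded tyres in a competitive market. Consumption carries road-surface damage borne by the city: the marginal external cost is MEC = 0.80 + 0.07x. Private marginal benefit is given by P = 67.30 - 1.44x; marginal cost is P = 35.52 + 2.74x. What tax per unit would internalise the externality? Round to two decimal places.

tax = 1.31 per unit

Social marginal benefit = demand − MEC = 66.50 - 1.51x.
Set SMB = MC: 66.50 - 1.51x = 35.52 + 2.74x → x* = 7.2894.
The Pigouvian tax equals MEC at x*: 0.80 + 0.07×7.2894 = 1.3103.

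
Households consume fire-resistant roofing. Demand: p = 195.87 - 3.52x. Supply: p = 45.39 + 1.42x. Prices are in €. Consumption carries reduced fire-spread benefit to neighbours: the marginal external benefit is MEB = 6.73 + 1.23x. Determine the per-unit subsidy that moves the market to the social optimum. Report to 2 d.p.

subsidy = €58.85 per unit

Social marginal benefit = demand + MEB = 202.60 - 2.29x.
Set SMB = MC: 202.60 - 2.29x = 45.39 + 1.42x → x* = 42.3747.
The Pigouvian subsidy equals MEB at x*: 6.73 + 1.23×42.3747 = 58.8509.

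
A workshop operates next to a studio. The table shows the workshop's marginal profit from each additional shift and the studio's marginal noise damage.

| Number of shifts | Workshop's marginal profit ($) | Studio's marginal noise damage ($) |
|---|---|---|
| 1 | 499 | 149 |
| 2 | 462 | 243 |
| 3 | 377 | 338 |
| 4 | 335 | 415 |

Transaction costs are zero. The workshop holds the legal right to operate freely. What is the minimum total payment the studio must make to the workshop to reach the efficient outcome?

$335

Left alone the workshop would choose level 4 (marginal profit stays positive).
Efficient level: k* = 3 (marginal profit ≥ marginal noise damage through 3).
The studio must at least cover the workshop's forgone profit from cutting 4→3: 335 = 335.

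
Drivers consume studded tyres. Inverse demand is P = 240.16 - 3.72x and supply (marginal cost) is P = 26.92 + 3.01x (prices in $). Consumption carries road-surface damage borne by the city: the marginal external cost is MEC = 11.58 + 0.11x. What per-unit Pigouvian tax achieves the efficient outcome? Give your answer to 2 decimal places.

tax = $14.82 per unit

Social marginal benefit = demand − MEC = 228.58 - 3.83x.
Set SMB = MC: 228.58 - 3.83x = 26.92 + 3.01x → x* = 29.4825.
The Pigouvian tax equals MEC at x*: 11.58 + 0.11×29.4825 = 14.8231.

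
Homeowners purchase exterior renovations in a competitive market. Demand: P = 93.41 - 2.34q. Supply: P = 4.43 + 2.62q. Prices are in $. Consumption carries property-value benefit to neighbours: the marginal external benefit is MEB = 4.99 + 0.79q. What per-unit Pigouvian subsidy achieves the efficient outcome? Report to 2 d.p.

Social marginal benefit = demand + MEB = 98.40 - 1.55q.
Set SMB = MC: 98.40 - 1.55q = 4.43 + 2.62q → q* = 22.5348.
The Pigouvian subsidy equals MEB at q*: 4.99 + 0.79×22.5348 = 22.7925.

subsidy = $22.79 per unit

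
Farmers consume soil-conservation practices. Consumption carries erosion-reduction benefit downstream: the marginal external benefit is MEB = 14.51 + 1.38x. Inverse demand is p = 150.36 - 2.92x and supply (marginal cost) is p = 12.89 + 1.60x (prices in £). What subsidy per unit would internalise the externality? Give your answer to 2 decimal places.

subsidy = £81.30 per unit

Social marginal benefit = demand + MEB = 164.87 - 1.54x.
Set SMB = MC: 164.87 - 1.54x = 12.89 + 1.60x → x* = 48.4013.
The Pigouvian subsidy equals MEB at x*: 14.51 + 1.38×48.4013 = 81.3038.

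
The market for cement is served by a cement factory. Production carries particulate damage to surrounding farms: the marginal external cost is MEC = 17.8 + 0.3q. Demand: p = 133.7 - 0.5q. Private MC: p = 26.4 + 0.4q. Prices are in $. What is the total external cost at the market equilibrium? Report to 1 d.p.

$4254.2

Market equilibrium (private): 26.4 + 0.4q = 133.7 - 0.5q → q_m = 119.2222.
Total external cost = ∫₀^{q_m} (17.8 + 0.3q) dq = 17.8×119.2222 + ½×0.3×119.2222² = 4254.2451.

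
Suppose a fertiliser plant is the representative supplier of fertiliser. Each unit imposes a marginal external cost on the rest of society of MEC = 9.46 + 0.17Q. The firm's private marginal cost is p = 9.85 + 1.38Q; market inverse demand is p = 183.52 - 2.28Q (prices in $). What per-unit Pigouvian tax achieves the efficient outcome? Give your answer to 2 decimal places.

Social marginal cost = private MC + MEC = 19.31 + 1.55Q.
Set SMC = demand: 19.31 + 1.55Q = 183.52 - 2.28Q → Q* = 42.8747.
The Pigouvian tax equals MEC at Q*: 9.46 + 0.17×42.8747 = 16.7487.

tax = $16.75 per unit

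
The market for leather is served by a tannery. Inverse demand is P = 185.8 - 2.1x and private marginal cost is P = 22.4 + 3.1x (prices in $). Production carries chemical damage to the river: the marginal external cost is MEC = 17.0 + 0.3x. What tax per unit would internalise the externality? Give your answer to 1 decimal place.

tax = $25.0 per unit

Social marginal cost = private MC + MEC = 39.4 + 3.4x.
Set SMC = demand: 39.4 + 3.4x = 185.8 - 2.1x → x* = 26.6182.
The Pigouvian tax equals MEC at x*: 17.0 + 0.3×26.6182 = 24.9855.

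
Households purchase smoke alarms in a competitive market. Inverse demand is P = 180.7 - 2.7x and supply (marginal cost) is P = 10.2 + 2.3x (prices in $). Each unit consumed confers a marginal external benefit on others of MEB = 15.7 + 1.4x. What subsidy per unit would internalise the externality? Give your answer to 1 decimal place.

subsidy = $88.1 per unit

Social marginal benefit = demand + MEB = 196.4 - 1.3x.
Set SMB = MC: 196.4 - 1.3x = 10.2 + 2.3x → x* = 51.7222.
The Pigouvian subsidy equals MEB at x*: 15.7 + 1.4×51.7222 = 88.1111.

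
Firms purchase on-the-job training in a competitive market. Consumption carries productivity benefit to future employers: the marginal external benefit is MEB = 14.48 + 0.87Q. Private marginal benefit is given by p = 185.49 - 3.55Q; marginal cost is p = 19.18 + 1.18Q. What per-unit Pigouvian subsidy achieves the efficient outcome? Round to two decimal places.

subsidy = 55.23 per unit

Social marginal benefit = demand + MEB = 199.97 - 2.68Q.
Set SMB = MC: 199.97 - 2.68Q = 19.18 + 1.18Q → Q* = 46.8368.
The Pigouvian subsidy equals MEB at Q*: 14.48 + 0.87×46.8368 = 55.2280.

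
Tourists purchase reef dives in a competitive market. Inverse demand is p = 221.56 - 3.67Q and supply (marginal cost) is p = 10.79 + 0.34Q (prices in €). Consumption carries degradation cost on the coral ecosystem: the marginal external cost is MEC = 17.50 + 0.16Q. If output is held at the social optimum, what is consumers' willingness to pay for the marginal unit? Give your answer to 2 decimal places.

P = €51.46

Social marginal benefit = demand − MEC = 204.06 - 3.83Q.
Set SMB = MC: 204.06 - 3.83Q = 10.79 + 0.34Q → Q* = 46.3477.
Consumer price on the demand curve at Q*: 221.56 − 3.67×46.3477 = 51.4639.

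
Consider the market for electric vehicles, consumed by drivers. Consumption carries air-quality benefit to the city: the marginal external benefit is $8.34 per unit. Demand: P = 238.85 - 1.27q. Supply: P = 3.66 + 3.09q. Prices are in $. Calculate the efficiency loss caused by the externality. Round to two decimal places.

Market equilibrium (private): 3.66 + 3.09q = 238.85 - 1.27q → q_m = 53.9427.
Social marginal benefit = demand + MEB = 247.19 - 1.27q.
Set SMB = MC: 247.19 - 1.27q = 3.66 + 3.09q → q* = 55.8555.
The loss is the area between SMB and MC from q* to q_m; with linear curves that's a triangle of height MEB(q_m).
DWL = ½ × 1.9128 × 8.3400 = 7.9764.

DWL = $7.98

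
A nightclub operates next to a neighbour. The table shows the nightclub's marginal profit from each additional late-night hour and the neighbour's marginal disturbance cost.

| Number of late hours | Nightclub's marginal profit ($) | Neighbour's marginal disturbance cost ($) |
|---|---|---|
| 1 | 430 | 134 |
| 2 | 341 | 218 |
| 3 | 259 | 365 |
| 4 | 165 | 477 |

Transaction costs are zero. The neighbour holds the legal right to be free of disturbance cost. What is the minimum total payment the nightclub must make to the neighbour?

$352

Efficient level: marginal profit ≥ marginal disturbance cost through level 2, so k* = 2.
With the neighbour holding the right, the nightclub must at least compensate total damage at k*: 134 + 218 = 352.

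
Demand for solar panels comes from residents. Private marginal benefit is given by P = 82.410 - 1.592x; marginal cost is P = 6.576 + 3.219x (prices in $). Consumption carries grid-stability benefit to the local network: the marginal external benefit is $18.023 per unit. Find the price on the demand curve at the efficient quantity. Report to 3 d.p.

Social marginal benefit = demand + MEB = 100.433 - 1.592x.
Set SMB = MC: 100.433 - 1.592x = 6.576 + 3.219x → x* = 19.5088.
Consumer price on the demand curve at x*: 82.410 − 1.592×19.5088 = 51.3520.

P = $51.352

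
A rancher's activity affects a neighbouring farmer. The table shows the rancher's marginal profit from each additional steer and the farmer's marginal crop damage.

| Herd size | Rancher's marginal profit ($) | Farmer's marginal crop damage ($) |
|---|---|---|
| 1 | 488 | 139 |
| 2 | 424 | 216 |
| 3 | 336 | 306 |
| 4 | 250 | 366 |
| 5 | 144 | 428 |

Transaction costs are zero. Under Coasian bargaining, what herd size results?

Bargaining reaches the level where marginal profit last exceeds marginal crop damage.
That holds through level 3 (336 ≥ 306) but not at 4 (250 < 366).

3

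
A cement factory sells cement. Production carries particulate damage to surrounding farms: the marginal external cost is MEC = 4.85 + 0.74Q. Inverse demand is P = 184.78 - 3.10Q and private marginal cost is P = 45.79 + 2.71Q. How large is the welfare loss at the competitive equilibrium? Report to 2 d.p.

Market equilibrium (private): 45.79 + 2.71Q = 184.78 - 3.10Q → Q_m = 23.9225.
Social marginal cost = private MC + MEC = 50.64 + 3.45Q.
Set SMC = demand: 50.64 + 3.45Q = 184.78 - 3.10Q → Q* = 20.4794.
The loss is the area between SMC and demand from Q* to Q_m; with linear curves that's a triangle of height MEC(Q_m).
DWL = ½ × 3.4431 × 22.5527 = 38.8256.

DWL = 38.83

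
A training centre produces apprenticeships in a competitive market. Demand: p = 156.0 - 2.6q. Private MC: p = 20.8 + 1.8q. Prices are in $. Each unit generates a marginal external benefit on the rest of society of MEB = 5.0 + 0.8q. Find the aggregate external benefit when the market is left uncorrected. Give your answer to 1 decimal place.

$531.3

Market equilibrium (private): 20.8 + 1.8q = 156.0 - 2.6q → q_m = 30.7273.
Total external benefit = ∫₀^{q_m} (5.0 + 0.8q) dq = 5.0×30.7273 + ½×0.8×30.7273² = 531.3033.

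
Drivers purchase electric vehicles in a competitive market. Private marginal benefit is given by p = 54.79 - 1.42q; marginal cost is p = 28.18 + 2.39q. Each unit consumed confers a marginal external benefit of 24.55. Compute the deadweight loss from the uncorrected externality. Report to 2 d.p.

Market equilibrium (private): 28.18 + 2.39q = 54.79 - 1.42q → q_m = 6.9843.
Social marginal benefit = demand + MEB = 79.34 - 1.42q.
Set SMB = MC: 79.34 - 1.42q = 28.18 + 2.39q → q* = 13.4278.
Height of the DWL triangle at q_m is SMB(q_m) − MC(q_m) = MEB(q_m) = 24.5500.
DWL = ½ × 6.4435 × 24.5500 = 79.0940.

DWL = 79.09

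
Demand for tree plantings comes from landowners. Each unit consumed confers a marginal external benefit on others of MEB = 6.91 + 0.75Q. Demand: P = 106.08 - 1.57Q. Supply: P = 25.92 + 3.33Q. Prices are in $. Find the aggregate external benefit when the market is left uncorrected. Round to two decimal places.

$213.40

Market equilibrium (private): 25.92 + 3.33Q = 106.08 - 1.57Q → Q_m = 16.3592.
Total external benefit = ∫₀^{Q_m} (6.91 + 0.75Q) dQ = 6.91×16.3592 + ½×0.75×16.3592² = 213.4009.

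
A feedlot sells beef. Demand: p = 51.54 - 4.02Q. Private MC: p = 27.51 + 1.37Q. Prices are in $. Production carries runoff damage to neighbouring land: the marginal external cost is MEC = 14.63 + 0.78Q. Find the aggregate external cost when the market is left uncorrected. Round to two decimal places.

Market equilibrium (private): 27.51 + 1.37Q = 51.54 - 4.02Q → Q_m = 4.4583.
Total external cost = ∫₀^{Q_m} (14.63 + 0.78Q) dQ = 14.63×4.4583 + ½×0.78×4.4583² = 72.9767.

$72.98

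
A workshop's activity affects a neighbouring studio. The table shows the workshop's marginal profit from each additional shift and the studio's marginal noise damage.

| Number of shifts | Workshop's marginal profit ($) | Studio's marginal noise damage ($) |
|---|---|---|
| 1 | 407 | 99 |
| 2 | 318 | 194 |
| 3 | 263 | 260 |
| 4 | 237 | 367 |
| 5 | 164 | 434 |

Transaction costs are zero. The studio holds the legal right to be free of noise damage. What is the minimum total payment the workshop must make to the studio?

Efficient level: marginal profit ≥ marginal noise damage through level 3, so k* = 3.
With the studio holding the right, the workshop must at least compensate total damage at k*: 99 + 194 + 260 = 553.

$553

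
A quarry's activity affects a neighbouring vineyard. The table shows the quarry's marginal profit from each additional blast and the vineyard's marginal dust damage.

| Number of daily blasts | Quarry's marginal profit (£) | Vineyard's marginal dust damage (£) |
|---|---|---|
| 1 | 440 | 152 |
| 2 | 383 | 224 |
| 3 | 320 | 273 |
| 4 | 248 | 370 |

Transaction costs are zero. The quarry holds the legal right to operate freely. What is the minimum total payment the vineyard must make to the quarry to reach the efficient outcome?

£248

Left alone the quarry would choose level 4 (marginal profit stays positive).
Efficient level: k* = 3 (marginal profit ≥ marginal dust damage through 3).
The vineyard must at least cover the quarry's forgone profit from cutting 4→3: 248 = 248.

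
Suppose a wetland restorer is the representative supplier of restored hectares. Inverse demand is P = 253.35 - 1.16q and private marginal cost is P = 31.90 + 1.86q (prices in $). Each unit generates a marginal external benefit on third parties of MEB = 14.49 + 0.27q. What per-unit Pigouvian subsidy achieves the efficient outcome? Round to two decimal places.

subsidy = $37.66 per unit

Social marginal cost = private MC − MEB = 17.41 + 1.59q.
Set SMC = demand: 17.41 + 1.59q = 253.35 - 1.16q → q* = 85.7964.
The Pigouvian subsidy equals MEB at q*: 14.49 + 0.27×85.7964 = 37.6550.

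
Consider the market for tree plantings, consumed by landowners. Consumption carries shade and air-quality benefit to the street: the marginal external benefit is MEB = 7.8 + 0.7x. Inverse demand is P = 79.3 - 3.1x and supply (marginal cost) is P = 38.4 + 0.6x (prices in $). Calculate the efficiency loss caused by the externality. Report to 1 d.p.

DWL = $40.2

Market equilibrium (private): 38.4 + 0.6x = 79.3 - 3.1x → x_m = 11.0541.
Social marginal benefit = demand + MEB = 87.1 - 2.4x.
Set SMB = MC: 87.1 - 2.4x = 38.4 + 0.6x → x* = 16.2333.
The loss is the area between SMB and MC from x* to x_m; with linear curves that's a triangle of height MEB(x_m).
DWL = ½ × 5.1792 × 15.5378 = 40.2367.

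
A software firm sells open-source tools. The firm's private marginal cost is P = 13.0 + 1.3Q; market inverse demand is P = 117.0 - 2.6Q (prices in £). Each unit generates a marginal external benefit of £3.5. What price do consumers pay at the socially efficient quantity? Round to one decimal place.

P = £45.3

Social marginal cost = private MC − MEB = 9.5 + 1.3Q.
Set SMC = demand: 9.5 + 1.3Q = 117.0 - 2.6Q → Q* = 27.5641.
Consumer price on the demand curve at Q*: 117.0 − 2.6×27.5641 = 45.3333.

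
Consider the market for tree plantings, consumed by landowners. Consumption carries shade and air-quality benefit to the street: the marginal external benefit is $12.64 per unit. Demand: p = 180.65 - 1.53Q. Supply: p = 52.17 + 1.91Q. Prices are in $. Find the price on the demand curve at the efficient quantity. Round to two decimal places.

Social marginal benefit = demand + MEB = 193.29 - 1.53Q.
Set SMB = MC: 193.29 - 1.53Q = 52.17 + 1.91Q → Q* = 41.0233.
Consumer price on the demand curve at Q*: 180.65 − 1.53×41.0233 = 117.8844.

P = $117.88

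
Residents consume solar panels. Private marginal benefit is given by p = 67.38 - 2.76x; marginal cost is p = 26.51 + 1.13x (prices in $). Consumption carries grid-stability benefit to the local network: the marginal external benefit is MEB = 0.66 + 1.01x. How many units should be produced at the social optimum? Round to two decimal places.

x* = 14.42

Social marginal benefit = demand + MEB = 68.04 - 1.75x.
Set SMB = MC: 68.04 - 1.75x = 26.51 + 1.13x → x* = 14.4201.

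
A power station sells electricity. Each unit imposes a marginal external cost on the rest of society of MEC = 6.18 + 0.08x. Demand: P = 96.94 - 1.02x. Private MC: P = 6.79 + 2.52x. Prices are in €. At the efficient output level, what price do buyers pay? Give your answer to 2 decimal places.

Social marginal cost = private MC + MEC = 12.97 + 2.60x.
Set SMC = demand: 12.97 + 2.60x = 96.94 - 1.02x → x* = 23.1961.
Consumer price on the demand curve at x*: 96.94 − 1.02×23.1961 = 73.2800.

P = €73.28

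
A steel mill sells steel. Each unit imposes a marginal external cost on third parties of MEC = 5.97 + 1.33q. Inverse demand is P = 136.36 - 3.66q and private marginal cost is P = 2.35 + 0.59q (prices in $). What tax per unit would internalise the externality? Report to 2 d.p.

tax = $36.49 per unit

Social marginal cost = private MC + MEC = 8.32 + 1.92q.
Set SMC = demand: 8.32 + 1.92q = 136.36 - 3.66q → q* = 22.9462.
The Pigouvian tax equals MEC at q*: 5.97 + 1.33×22.9462 = 36.4884.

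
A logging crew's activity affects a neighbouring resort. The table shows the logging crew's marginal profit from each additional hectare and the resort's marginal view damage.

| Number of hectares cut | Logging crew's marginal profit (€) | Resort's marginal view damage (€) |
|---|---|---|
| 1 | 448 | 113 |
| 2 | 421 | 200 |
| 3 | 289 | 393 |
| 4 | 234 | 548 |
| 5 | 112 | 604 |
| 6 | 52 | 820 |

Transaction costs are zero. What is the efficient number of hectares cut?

2

Bargaining reaches the level where marginal profit last exceeds marginal view damage.
That holds through level 2 (421 ≥ 200) but not at 3 (289 < 393).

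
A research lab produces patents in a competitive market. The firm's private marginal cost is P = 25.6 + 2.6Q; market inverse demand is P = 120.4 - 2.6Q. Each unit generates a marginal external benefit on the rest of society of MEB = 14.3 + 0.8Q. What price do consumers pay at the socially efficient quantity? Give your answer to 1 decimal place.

P = 55.9

Social marginal cost = private MC − MEB = 11.3 + 1.8Q.
Set SMC = demand: 11.3 + 1.8Q = 120.4 - 2.6Q → Q* = 24.7955.
Consumer price on the demand curve at Q*: 120.4 − 2.6×24.7955 = 55.9317.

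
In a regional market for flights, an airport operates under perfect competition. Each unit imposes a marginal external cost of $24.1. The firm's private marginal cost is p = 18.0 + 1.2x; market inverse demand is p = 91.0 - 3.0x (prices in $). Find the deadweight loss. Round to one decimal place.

Market equilibrium (private): 18.0 + 1.2x = 91.0 - 3.0x → x_m = 17.3810.
Social marginal cost = private MC + MEC = 42.1 + 1.2x.
Set SMC = demand: 42.1 + 1.2x = 91.0 - 3.0x → x* = 11.6429.
The welfare-loss triangle has base |x_m − x*| and height MEC(x_m) (the vertical gap between SMC and demand is zero at x* and MEC at x_m).
DWL = ½ × 5.7381 × 24.1000 = 69.1441.

DWL = $69.1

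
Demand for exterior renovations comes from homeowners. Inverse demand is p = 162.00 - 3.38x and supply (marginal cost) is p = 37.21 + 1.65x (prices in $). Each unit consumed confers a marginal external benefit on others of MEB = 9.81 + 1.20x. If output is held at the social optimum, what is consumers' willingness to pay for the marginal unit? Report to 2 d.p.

Social marginal benefit = demand + MEB = 171.81 - 2.18x.
Set SMB = MC: 171.81 - 2.18x = 37.21 + 1.65x → x* = 35.1436.
Consumer price on the demand curve at x*: 162.00 − 3.38×35.1436 = 43.2146.

P = $43.21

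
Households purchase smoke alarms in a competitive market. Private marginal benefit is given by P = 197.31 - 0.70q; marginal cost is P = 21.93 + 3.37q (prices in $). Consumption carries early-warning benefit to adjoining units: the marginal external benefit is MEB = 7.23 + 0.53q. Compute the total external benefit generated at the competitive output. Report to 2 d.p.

Market equilibrium (private): 21.93 + 3.37q = 197.31 - 0.70q → q_m = 43.0909.
Total external benefit = ∫₀^{q_m} (7.23 + 0.53q) dq = 7.23×43.0909 + ½×0.53×43.0909² = 803.6060.

$803.61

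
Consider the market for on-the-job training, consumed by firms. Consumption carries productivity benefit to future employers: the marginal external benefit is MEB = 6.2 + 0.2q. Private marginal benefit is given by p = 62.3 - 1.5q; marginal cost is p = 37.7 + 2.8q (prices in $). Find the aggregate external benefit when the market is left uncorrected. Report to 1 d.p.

Market equilibrium (private): 37.7 + 2.8q = 62.3 - 1.5q → q_m = 5.7209.
Total external benefit = ∫₀^{q_m} (6.2 + 0.2q) dq = 6.2×5.7209 + ½×0.2×5.7209² = 38.7424.

$38.7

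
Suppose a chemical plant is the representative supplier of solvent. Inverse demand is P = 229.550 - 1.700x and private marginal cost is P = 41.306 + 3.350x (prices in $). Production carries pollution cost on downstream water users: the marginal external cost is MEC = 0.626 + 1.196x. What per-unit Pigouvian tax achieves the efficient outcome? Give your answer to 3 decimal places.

tax = $36.552 per unit

Social marginal cost = private MC + MEC = 41.932 + 4.546x.
Set SMC = demand: 41.932 + 4.546x = 229.550 - 1.700x → x* = 30.0381.
The Pigouvian tax equals MEC at x*: 0.626 + 1.196×30.0381 = 36.5516.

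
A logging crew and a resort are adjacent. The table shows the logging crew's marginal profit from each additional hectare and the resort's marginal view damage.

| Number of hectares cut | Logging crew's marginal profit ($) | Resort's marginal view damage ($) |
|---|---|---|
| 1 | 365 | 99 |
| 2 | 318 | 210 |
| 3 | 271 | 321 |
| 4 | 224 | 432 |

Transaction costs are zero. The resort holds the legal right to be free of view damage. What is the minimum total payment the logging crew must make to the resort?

Efficient level: marginal profit ≥ marginal view damage through level 2, so k* = 2.
With the resort holding the right, the logging crew must at least compensate total damage at k*: 99 + 210 = 309.

$309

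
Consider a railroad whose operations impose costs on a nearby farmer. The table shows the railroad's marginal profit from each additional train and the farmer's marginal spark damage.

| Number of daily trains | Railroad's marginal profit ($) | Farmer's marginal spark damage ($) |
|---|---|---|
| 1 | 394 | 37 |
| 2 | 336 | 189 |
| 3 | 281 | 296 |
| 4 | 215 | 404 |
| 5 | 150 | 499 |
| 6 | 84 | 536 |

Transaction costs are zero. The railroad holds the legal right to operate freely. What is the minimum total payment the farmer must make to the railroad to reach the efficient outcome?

$730

Left alone the railroad would choose level 6 (marginal profit stays positive).
Efficient level: k* = 2 (marginal profit ≥ marginal spark damage through 2).
The farmer must at least cover the railroad's forgone profit from cutting 6→2: 281 + 215 + 150 + 84 = 730.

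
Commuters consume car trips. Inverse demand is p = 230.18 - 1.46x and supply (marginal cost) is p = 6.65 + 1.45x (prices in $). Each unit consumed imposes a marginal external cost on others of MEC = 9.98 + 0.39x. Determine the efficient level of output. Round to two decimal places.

Social marginal benefit = demand − MEC = 220.20 - 1.85x.
Set SMB = MC: 220.20 - 1.85x = 6.65 + 1.45x → x* = 64.7121.

x* = 64.71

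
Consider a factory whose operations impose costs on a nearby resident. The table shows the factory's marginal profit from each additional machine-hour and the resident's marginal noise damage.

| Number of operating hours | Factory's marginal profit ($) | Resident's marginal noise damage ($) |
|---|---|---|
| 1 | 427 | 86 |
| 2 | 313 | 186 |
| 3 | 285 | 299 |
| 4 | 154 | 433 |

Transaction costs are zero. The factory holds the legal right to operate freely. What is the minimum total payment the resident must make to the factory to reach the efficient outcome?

$439

Left alone the factory would choose level 4 (marginal profit stays positive).
Efficient level: k* = 2 (marginal profit ≥ marginal noise damage through 2).
The resident must at least cover the factory's forgone profit from cutting 4→2: 285 + 154 = 439.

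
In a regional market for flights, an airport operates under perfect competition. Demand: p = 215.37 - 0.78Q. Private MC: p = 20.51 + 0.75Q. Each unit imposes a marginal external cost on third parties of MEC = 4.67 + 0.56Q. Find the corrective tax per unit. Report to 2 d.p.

tax = 55.63 per unit

Social marginal cost = private MC + MEC = 25.18 + 1.31Q.
Set SMC = demand: 25.18 + 1.31Q = 215.37 - 0.78Q → Q* = 91.0000.
The Pigouvian tax equals MEC at Q*: 4.67 + 0.56×91.0000 = 55.6300.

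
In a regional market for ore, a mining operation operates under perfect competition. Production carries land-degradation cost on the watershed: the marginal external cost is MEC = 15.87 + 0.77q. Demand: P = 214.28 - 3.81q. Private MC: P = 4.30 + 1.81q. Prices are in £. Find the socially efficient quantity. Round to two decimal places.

q* = 30.38

Social marginal cost = private MC + MEC = 20.17 + 2.58q.
Set SMC = demand: 20.17 + 2.58q = 214.28 - 3.81q → q* = 30.3772.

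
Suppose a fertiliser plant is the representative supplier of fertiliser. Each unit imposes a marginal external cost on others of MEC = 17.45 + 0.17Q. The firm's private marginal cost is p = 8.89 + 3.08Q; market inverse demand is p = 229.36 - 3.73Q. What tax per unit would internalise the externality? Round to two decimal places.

tax = 22.39 per unit

Social marginal cost = private MC + MEC = 26.34 + 3.25Q.
Set SMC = demand: 26.34 + 3.25Q = 229.36 - 3.73Q → Q* = 29.0860.
The Pigouvian tax equals MEC at Q*: 17.45 + 0.17×29.0860 = 22.3946.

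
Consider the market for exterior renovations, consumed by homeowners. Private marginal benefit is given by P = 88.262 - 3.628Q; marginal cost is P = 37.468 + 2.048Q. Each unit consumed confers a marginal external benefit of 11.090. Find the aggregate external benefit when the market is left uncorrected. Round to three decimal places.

Market equilibrium (private): 37.468 + 2.048Q = 88.262 - 3.628Q → Q_m = 8.9489.
Total external benefit = MEB × Q_m = 11.090 × 8.9489 = 99.2433.

99.243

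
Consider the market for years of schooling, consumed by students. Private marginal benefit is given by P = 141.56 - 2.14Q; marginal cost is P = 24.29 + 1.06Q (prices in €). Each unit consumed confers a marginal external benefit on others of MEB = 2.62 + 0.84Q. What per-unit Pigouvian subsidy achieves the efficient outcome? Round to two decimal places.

Social marginal benefit = demand + MEB = 144.18 - 1.30Q.
Set SMB = MC: 144.18 - 1.30Q = 24.29 + 1.06Q → Q* = 50.8008.
The Pigouvian subsidy equals MEB at Q*: 2.62 + 0.84×50.8008 = 45.2927.

subsidy = €45.29 per unit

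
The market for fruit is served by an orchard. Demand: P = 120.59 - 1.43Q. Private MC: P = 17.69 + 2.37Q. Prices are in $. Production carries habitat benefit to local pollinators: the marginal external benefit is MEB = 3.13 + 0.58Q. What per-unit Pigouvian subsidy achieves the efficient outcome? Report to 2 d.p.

Social marginal cost = private MC − MEB = 14.56 + 1.79Q.
Set SMC = demand: 14.56 + 1.79Q = 120.59 - 1.43Q → Q* = 32.9286.
The Pigouvian subsidy equals MEB at Q*: 3.13 + 0.58×32.9286 = 22.2286.

subsidy = $22.23 per unit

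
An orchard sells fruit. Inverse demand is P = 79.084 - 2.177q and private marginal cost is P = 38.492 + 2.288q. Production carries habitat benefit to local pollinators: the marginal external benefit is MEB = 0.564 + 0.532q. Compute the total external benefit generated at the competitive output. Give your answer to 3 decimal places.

Market equilibrium (private): 38.492 + 2.288q = 79.084 - 2.177q → q_m = 9.0912.
Total external benefit = ∫₀^{q_m} (0.564 + 0.532q) dq = 0.564×9.0912 + ½×0.532×9.0912² = 27.1123.

27.112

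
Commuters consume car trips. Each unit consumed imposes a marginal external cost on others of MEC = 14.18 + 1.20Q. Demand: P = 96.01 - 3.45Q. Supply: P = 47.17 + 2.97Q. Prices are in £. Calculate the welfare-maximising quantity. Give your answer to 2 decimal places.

Social marginal benefit = demand − MEC = 81.83 - 4.65Q.
Set SMB = MC: 81.83 - 4.65Q = 47.17 + 2.97Q → Q* = 4.5486.

Q* = 4.55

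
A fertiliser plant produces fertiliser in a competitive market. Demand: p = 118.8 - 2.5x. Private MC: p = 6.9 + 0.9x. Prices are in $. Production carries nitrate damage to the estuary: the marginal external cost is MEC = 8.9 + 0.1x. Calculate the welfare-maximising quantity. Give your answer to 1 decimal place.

Social marginal cost = private MC + MEC = 15.8 + x.
Set SMC = demand: 15.8 + x = 118.8 - 2.5x → x* = 29.4286.

x* = 29.4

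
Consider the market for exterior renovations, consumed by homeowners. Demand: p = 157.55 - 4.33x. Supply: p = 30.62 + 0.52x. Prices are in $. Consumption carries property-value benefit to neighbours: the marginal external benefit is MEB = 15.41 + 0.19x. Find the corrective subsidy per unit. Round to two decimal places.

subsidy = $21.21 per unit

Social marginal benefit = demand + MEB = 172.96 - 4.14x.
Set SMB = MC: 172.96 - 4.14x = 30.62 + 0.52x → x* = 30.5451.
The Pigouvian subsidy equals MEB at x*: 15.41 + 0.19×30.5451 = 21.2136.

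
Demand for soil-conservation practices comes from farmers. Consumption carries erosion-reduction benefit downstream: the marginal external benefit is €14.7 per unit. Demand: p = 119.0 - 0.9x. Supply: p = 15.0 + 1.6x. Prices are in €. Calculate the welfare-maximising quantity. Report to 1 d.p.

Social marginal benefit = demand + MEB = 133.7 - 0.9x.
Set SMB = MC: 133.7 - 0.9x = 15.0 + 1.6x → x* = 47.4800.

x* = 47.5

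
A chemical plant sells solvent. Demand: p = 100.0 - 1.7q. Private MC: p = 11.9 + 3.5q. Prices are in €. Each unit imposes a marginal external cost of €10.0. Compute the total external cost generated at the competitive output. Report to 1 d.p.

Market equilibrium (private): 11.9 + 3.5q = 100.0 - 1.7q → q_m = 16.9423.
Total external cost = MEC × q_m = 10.0 × 16.9423 = 169.4230.

€169.4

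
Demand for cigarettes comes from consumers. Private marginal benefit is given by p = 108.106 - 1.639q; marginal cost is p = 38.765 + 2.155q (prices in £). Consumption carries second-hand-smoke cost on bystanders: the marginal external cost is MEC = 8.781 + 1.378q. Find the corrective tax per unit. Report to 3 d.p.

tax = £24.916 per unit

Social marginal benefit = demand − MEC = 99.325 - 3.017q.
Set SMB = MC: 99.325 - 3.017q = 38.765 + 2.155q → q* = 11.7092.
The Pigouvian tax equals MEC at q*: 8.781 + 1.378×11.7092 = 24.9163.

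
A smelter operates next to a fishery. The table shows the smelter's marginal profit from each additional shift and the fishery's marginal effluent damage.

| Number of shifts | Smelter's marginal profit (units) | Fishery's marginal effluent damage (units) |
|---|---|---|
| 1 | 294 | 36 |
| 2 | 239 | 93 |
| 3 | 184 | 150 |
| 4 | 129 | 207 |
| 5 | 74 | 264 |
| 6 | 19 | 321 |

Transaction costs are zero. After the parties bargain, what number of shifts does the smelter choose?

Bargaining reaches the level where marginal profit last exceeds marginal effluent damage.
That holds through level 3 (184 ≥ 150) but not at 4 (129 < 207).

3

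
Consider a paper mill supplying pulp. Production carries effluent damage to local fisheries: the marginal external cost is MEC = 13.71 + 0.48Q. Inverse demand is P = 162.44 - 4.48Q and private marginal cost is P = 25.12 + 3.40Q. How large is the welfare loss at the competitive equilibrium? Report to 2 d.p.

Market equilibrium (private): 25.12 + 3.40Q = 162.44 - 4.48Q → Q_m = 17.4264.
Social marginal cost = private MC + MEC = 38.83 + 3.88Q.
Set SMC = demand: 38.83 + 3.88Q = 162.44 - 4.48Q → Q* = 14.7859.
Between Q* and Q_m the wedge SMC − demand runs linearly from 0 to MEC(Q_m), so the loss is a triangle.
DWL = ½ × 2.6405 × 22.0747 = 29.1441.

DWL = 29.14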